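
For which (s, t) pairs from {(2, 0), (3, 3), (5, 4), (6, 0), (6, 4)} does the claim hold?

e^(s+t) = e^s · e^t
Testing each pair:
(2, 0): LHS = e^2 ≈ 7.389, RHS = e^2 ≈ 7.389 → holds
(3, 3): LHS = e^6 ≈ 403.4, RHS = e^6 ≈ 403.4 → holds
(5, 4): LHS = e^9 ≈ 8103, RHS = e^9 ≈ 8103 → holds
(6, 0): LHS = e^6 ≈ 403.4, RHS = e^6 ≈ 403.4 → holds
(6, 4): LHS = e^10 ≈ 22026.5, RHS = e^10 ≈ 22026.5 → holds

Every pair satisfies the claim.

Answer: All pairs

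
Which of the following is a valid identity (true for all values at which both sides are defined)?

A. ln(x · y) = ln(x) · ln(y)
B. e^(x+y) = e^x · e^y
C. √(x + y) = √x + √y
A: fails at (2, 7) — LHS = ln(14) ≈ 2.639, RHS = ln(2)·ln(7) ≈ 1.349.
B: holds — e.g. at (4, 4), both sides equal e^8 ≈ 2981.
C: fails at (1, 3) — LHS = 2, RHS = 1 + √(3) ≈ 2.732.

Answer: B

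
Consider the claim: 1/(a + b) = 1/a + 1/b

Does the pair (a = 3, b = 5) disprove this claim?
Yes

Substituting a = 3, b = 5:
LHS = 1/(3 + 5) = 1/8
RHS = 1/3 + 1/5 = 8/15

Since LHS ≠ RHS, this pair disproves the claim.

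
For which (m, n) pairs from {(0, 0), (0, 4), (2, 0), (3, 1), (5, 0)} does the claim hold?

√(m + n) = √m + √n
Testing each pair:
(0, 0): LHS = 0, RHS = 0 → holds
(0, 4): LHS = 2, RHS = 2 → holds
(2, 0): LHS = √(2) ≈ 1.414, RHS = √(2) ≈ 1.414 → holds
(3, 1): LHS = 2, RHS = 1 + √(3) ≈ 2.732 → fails
(5, 0): LHS = √(5) ≈ 2.236, RHS = √(5) ≈ 2.236 → holds

4 of 5 pairs satisfy the claim.

Answer: (0, 0), (0, 4), (2, 0), (5, 0)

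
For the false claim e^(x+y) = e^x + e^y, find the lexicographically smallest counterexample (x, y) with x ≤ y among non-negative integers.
Substituting (0, 0) into the claim:
LHS = e^(0+0) = 1
RHS = e^0 + e^0 = 2

Since LHS ≠ RHS, this pair disproves the claim, and no lexicographically smaller pair (x ≤ y, non-negative integers) does.

For instance (6, 6) is also a counterexample (LHS = e^12 ≈ 162754.8, RHS = 2·e^6 ≈ 806.9), but it's lexicographically larger.

Answer: (x, y) = (0, 0)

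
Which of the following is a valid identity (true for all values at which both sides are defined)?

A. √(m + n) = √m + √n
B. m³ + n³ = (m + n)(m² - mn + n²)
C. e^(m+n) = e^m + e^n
B

A: fails at (1, 3) — LHS = 2, RHS = 1 + √(3) ≈ 2.732.
B: holds — e.g. at (1, 2), both sides equal 9.
C: fails at (3, 7) — LHS = e^10 ≈ 22026.5, RHS = e^3 + e^7 ≈ 1117.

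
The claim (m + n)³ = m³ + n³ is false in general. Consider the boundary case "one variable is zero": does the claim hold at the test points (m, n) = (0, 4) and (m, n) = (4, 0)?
At (0, 4): LHS = 64, RHS = 64 → equal
At (4, 0): LHS = 64, RHS = 64 → equal

So the claim does hold at both of these boundary points, even though it is not an identity.

Answer: Yes, holds at both test points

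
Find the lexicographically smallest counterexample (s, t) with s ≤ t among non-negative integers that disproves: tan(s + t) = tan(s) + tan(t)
(s, t) = (1, 1)

At (0, 4): both sides equal tan(4) ≈ 1.158, so it holds there.

Substituting (1, 1) into the claim:
LHS = tan(1 + 1) = tan(2) ≈ -2.185
RHS = tan(1) + tan(1) = 2·tan(1) ≈ 3.115

Since LHS ≠ RHS, this pair disproves the claim, and no lexicographically smaller pair (s ≤ t, non-negative integers) does.

For instance (1, 3) is also a counterexample (LHS = tan(4) ≈ 1.158, RHS = tan(3) + tan(1) ≈ 1.415), but it's lexicographically larger.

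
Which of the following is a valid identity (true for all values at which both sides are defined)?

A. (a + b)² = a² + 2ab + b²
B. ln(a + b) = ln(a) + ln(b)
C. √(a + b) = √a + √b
A

A: holds — e.g. at (2, 3), both sides equal 25.
B: fails at (3, 4) — LHS = ln(7) ≈ 1.946, RHS = ln(3) + ln(4) ≈ 2.485.
C: fails at (3, 4) — LHS = √(7) ≈ 2.646, RHS = √(3) + 2 ≈ 3.732.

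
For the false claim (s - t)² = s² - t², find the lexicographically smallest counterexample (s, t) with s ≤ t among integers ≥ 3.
(s, t) = (3, 4)

Substituting (3, 4) into the claim:
LHS = (3 - 4)² = 1
RHS = 3² - 4² = -7

Since LHS ≠ RHS, this pair disproves the claim, and no lexicographically smaller pair (s ≤ t, integers ≥ 3) does.

For instance (5, 6) is also a counterexample (LHS = 1, RHS = -11), but it's lexicographically larger.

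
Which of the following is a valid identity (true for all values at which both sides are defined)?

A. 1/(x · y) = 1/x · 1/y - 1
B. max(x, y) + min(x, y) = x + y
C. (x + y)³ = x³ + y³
B

A: fails at (3, 7) — LHS = 1/21, RHS = -20/21.
B: holds — e.g. at (2, 2), both sides equal 4.
C: fails at (2, 5) — LHS = 343, RHS = 133.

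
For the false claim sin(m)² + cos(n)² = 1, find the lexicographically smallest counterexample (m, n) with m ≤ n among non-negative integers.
At (0, 0): both sides equal 1, so it holds there.

Substituting (0, 1) into the claim:
LHS = sin(0)² + cos(1)² = cos(1)² ≈ 0.2919
RHS = 1

Since LHS ≠ RHS, this pair disproves the claim, and no lexicographically smaller pair (m ≤ n, non-negative integers) does.

For instance (0, 7) is also a counterexample (LHS = cos(7)² ≈ 0.5684, RHS = 1), but it's lexicographically larger.

Answer: (m, n) = (0, 1)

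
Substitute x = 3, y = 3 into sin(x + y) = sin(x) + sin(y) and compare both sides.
LHS = sin(3 + 3) = sin(6) ≈ -0.2794
RHS = sin(3) + sin(3) = 2·sin(3) ≈ 0.2822

LHS ≠ RHS (they differ by about 0.5617), so the equation does not hold here.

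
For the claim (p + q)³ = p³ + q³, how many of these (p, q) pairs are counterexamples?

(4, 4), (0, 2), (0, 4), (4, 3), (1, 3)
3

Testing each pair:
(4, 4): LHS = 512, RHS = 128 → counterexample
(0, 2): LHS = 8, RHS = 8 → satisfies claim
(0, 4): LHS = 64, RHS = 64 → satisfies claim
(4, 3): LHS = 343, RHS = 91 → counterexample
(1, 3): LHS = 64, RHS = 28 → counterexample

That makes 3 counterexamples.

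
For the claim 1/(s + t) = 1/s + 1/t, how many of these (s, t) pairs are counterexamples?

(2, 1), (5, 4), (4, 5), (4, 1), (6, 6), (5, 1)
6

Testing each pair:
(2, 1): LHS = 1/3, RHS = 3/2 → counterexample
(5, 4): LHS = 1/9, RHS = 9/20 → counterexample
(4, 5): LHS = 1/9, RHS = 9/20 → counterexample
(4, 1): LHS = 1/5, RHS = 5/4 → counterexample
(6, 6): LHS = 1/12, RHS = 1/3 → counterexample
(5, 1): LHS = 1/6, RHS = 6/5 → counterexample

That makes 6 counterexamples.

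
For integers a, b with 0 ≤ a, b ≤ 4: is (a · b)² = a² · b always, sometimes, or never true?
It holds at (a, b) = (0, 1) (both sides equal 0), but fails at (a, b) = (4, 4) (LHS = 256, RHS = 64).

Answer: Sometimes true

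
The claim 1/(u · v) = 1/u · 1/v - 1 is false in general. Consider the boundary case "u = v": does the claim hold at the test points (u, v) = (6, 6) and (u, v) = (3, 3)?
At (6, 6): LHS = 1/36 ≠ RHS = -35/36
At (3, 3): LHS = 1/9 ≠ RHS = -8/9

Answer: No, fails at both test points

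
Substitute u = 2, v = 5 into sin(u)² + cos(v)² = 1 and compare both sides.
LHS = sin(2)² + cos(5)² ≈ 0.9073
RHS = 1

LHS ≠ RHS (they differ by about 0.09271), so the equation does not hold here.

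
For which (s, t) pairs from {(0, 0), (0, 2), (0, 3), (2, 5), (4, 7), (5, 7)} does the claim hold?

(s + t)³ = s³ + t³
(0, 0), (0, 2), (0, 3)

Testing each pair:
(0, 0): LHS = 0, RHS = 0 → holds
(0, 2): LHS = 8, RHS = 8 → holds
(0, 3): LHS = 27, RHS = 27 → holds
(2, 5): LHS = 343, RHS = 133 → fails
(4, 7): LHS = 1331, RHS = 407 → fails
(5, 7): LHS = 1728, RHS = 468 → fails

3 of 6 pairs satisfy the claim.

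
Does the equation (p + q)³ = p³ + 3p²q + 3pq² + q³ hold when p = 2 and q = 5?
Holds

Substituting p = 2, q = 5:

LHS = (2 + 5)³ = 343
RHS = 2³ + 3·2²·5 + 3·2·5² + 5³ = 343

LHS = RHS, so the equation holds at this point.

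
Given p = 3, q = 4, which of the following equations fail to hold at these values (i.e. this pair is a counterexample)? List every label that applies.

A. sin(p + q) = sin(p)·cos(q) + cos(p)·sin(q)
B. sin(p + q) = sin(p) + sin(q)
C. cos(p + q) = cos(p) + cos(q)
Evaluating each claim at the given values:
A. LHS = sin(7) ≈ 0.657, RHS = sin(3)·cos(4) + sin(4)·cos(3) ≈ 0.657 → holds here (LHS = RHS)
B. LHS = sin(7) ≈ 0.657, RHS = sin(4) + sin(3) ≈ -0.6157 → fails here (LHS ≠ RHS)
C. LHS = cos(7) ≈ 0.7539, RHS = cos(3) + cos(4) ≈ -1.644 → fails here (LHS ≠ RHS)

Answer: B, C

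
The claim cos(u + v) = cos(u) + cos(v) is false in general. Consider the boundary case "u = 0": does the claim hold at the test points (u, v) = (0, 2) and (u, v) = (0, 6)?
No, fails at both test points

At (0, 2): LHS = cos(2) ≈ -0.4161 ≠ RHS = cos(2) + 1 ≈ 0.5839
At (0, 6): LHS = cos(6) ≈ 0.9602 ≠ RHS = cos(6) + 1 ≈ 1.96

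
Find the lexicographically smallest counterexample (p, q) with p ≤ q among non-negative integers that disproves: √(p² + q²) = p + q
Substituting (1, 1) into the claim:
LHS = √(1² + 1²) = √(2) ≈ 1.414
RHS = 1 + 1 = 2

Since LHS ≠ RHS, this pair disproves the claim, and no lexicographically smaller pair (p ≤ q, non-negative integers) does.

For instance (1, 6) is also a counterexample (LHS = √(37) ≈ 6.083, RHS = 7), but it's lexicographically larger.

Answer: (p, q) = (1, 1)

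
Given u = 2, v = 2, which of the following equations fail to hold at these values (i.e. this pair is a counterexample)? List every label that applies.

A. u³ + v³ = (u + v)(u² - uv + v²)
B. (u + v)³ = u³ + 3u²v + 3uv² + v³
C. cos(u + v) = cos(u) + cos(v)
Evaluating each claim at the given values:
A. LHS = 16, RHS = 16 → holds here (LHS = RHS)
B. LHS = 64, RHS = 64 → holds here (LHS = RHS)
C. LHS = cos(4) ≈ -0.6536, RHS = 2·cos(2) ≈ -0.8323 → fails here (LHS ≠ RHS)

Answer: C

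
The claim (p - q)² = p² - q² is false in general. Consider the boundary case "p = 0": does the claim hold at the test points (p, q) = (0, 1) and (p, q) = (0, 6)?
At (0, 1): LHS = 1 ≠ RHS = -1
At (0, 6): LHS = 36 ≠ RHS = -36

Answer: No, fails at both test points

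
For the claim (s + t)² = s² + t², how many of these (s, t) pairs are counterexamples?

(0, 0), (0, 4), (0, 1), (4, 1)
Testing each pair:
(0, 0): LHS = 0, RHS = 0 → satisfies claim
(0, 4): LHS = 16, RHS = 16 → satisfies claim
(0, 1): LHS = 1, RHS = 1 → satisfies claim
(4, 1): LHS = 25, RHS = 17 → counterexample

That makes 1 counterexample.

Answer: 1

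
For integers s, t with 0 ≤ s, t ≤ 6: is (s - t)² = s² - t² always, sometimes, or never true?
It holds at (s, t) = (1, 0) (both sides equal 1), but fails at (s, t) = (3, 6) (LHS = 9, RHS = -27).

Answer: Sometimes true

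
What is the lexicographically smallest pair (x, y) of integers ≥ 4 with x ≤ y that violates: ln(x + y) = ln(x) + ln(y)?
Substituting (4, 4) into the claim:
LHS = ln(4 + 4) = ln(8) ≈ 2.079
RHS = ln(4) + ln(4) = 2·ln(4) ≈ 2.773

Since LHS ≠ RHS, this pair disproves the claim, and no lexicographically smaller pair (x ≤ y, integers ≥ 4) does.

For instance (5, 10) is also a counterexample (LHS = ln(15) ≈ 2.708, RHS = ln(5) + ln(10) ≈ 3.912), but it's lexicographically larger.

Answer: (x, y) = (4, 4)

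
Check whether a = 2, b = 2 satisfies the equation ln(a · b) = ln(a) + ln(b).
Holds

Substituting a = 2, b = 2:

LHS = ln(2 · 2) = ln(4) ≈ 1.386
RHS = ln(2) + ln(2) = 2·ln(2) ≈ 1.386

LHS = RHS, so the equation holds at this point.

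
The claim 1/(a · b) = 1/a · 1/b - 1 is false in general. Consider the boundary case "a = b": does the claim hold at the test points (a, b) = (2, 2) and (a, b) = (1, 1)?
No, fails at both test points

At (2, 2): LHS = 1/4 ≠ RHS = -3/4
At (1, 1): LHS = 1 ≠ RHS = 0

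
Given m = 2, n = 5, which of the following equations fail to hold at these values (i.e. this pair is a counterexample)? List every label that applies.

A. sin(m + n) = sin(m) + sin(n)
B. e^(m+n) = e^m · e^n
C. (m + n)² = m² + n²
A, C

Evaluating each claim at the given values:
A. LHS = sin(7) ≈ 0.657, RHS = sin(5) + sin(2) ≈ -0.04963 → fails here (LHS ≠ RHS)
B. LHS = e^7 ≈ 1097, RHS = e^7 ≈ 1097 → holds here (LHS = RHS)
C. LHS = 49, RHS = 29 → fails here (LHS ≠ RHS)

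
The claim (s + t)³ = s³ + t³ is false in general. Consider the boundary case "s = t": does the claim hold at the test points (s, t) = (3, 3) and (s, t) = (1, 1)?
At (3, 3): LHS = 216 ≠ RHS = 54
At (1, 1): LHS = 8 ≠ RHS = 2

Answer: No, fails at both test points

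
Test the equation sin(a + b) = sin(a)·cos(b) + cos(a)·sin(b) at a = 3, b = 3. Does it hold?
Holds

Substituting a = 3, b = 3:

LHS = sin(3 + 3) = sin(6) ≈ -0.2794
RHS = sin(3)·cos(3) + cos(3)·sin(3) = 2·sin(3)·cos(3) ≈ -0.2794

LHS = RHS, so the equation holds at this point.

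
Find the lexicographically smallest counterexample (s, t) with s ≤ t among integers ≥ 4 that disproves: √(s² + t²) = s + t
Substituting (4, 4) into the claim:
LHS = √(4² + 4²) = 4·√(2) ≈ 5.657
RHS = 4 + 4 = 8

Since LHS ≠ RHS, this pair disproves the claim, and no lexicographically smaller pair (s ≤ t, integers ≥ 4) does.

For instance (5, 6) is also a counterexample (LHS = √(61) ≈ 7.81, RHS = 11), but it's lexicographically larger.

Answer: (s, t) = (4, 4)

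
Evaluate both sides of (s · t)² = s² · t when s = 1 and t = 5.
LHS = (1 · 5)² = 25
RHS = 1² · 5 = 5

LHS ≠ RHS, so the equation does not hold here.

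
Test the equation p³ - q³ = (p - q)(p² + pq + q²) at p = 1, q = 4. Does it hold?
Holds

Substituting p = 1, q = 4:

LHS = 1³ - 4³ = -63
RHS = (1 - 4)(1² + 1·4 + 4²) = -63

LHS = RHS, so the equation holds at this point.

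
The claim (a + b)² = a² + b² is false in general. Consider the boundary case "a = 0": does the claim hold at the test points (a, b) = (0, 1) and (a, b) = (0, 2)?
Yes, holds at both test points

At (0, 1): LHS = 1, RHS = 1 → equal
At (0, 2): LHS = 4, RHS = 4 → equal

So the claim does hold at both of these boundary points, even though it is not an identity.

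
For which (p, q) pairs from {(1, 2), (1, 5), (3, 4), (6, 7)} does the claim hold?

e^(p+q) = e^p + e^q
Testing each pair:
(1, 2): LHS = e^3 ≈ 20.09, RHS = e + e^2 ≈ 10.11 → fails
(1, 5): LHS = e^6 ≈ 403.4, RHS = e + e^5 ≈ 151.1 → fails
(3, 4): LHS = e^7 ≈ 1097, RHS = e^3 + e^4 ≈ 74.68 → fails
(6, 7): LHS = e^13 ≈ 442413.4, RHS = e^6 + e^7 ≈ 1500 → fails

No pair satisfies the claim.

Answer: None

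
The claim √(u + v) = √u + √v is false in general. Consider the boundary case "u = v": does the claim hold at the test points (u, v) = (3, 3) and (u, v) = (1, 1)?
At (3, 3): LHS = √(6) ≈ 2.449 ≠ RHS = 2·√(3) ≈ 3.464
At (1, 1): LHS = √(2) ≈ 1.414 ≠ RHS = 2

Answer: No, fails at both test points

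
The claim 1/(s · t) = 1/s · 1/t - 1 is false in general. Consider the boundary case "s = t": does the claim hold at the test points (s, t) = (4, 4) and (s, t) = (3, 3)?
At (4, 4): LHS = 1/16 ≠ RHS = -15/16
At (3, 3): LHS = 1/9 ≠ RHS = -8/9

Answer: No, fails at both test points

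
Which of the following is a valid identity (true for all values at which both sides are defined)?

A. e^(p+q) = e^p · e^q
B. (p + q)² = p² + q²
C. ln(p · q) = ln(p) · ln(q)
A: holds — e.g. at (2, 2), both sides equal e^4 ≈ 54.6.
B: fails at (3, 5) — LHS = 64, RHS = 34.
C: fails at (4, 6) — LHS = ln(24) ≈ 3.178, RHS = ln(4)·ln(6) ≈ 2.484.

Answer: A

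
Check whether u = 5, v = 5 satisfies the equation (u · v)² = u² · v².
Substituting u = 5, v = 5:

LHS = (5 · 5)² = 625
RHS = 5² · 5² = 625

LHS = RHS, so the equation holds at this point.

Answer: Holds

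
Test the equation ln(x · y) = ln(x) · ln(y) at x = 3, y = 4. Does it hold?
Fails

Substituting x = 3, y = 4:

LHS = ln(3 · 4) = ln(12) ≈ 2.485
RHS = ln(3) · ln(4) ≈ 1.523

LHS ≠ RHS, so the equation does not hold at this point.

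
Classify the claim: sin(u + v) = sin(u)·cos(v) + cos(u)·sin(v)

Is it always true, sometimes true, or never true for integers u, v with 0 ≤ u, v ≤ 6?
The identity holds for every pair in the range. For instance at (u, v) = (4, 5): both sides equal sin(9) ≈ 0.4121.

Answer: Always true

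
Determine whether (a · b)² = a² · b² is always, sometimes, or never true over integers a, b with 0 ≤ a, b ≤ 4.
Always true

The identity holds for every pair in the range. For instance at (a, b) = (1, 2): both sides equal 4.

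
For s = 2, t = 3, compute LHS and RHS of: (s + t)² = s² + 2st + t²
LHS = (2 + 3)² = 25
RHS = 2² + 2·2·3 + 3² = 25

LHS = RHS: the two sides agree.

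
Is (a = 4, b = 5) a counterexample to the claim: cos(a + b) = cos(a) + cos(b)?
Substituting a = 4, b = 5:
LHS = cos(4 + 5) = cos(9) ≈ -0.9111
RHS = cos(4) + cos(5) ≈ -0.37

Since LHS ≠ RHS, this pair disproves the claim.

Answer: Yes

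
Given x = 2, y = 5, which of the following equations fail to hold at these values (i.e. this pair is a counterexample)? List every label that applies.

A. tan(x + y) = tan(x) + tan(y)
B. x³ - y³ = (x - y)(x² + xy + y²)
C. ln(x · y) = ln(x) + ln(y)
A

Evaluating each claim at the given values:
A. LHS = tan(7) ≈ 0.8714, RHS = tan(5) + tan(2) ≈ -5.566 → fails here (LHS ≠ RHS)
B. LHS = -117, RHS = -117 → holds here (LHS = RHS)
C. LHS = ln(10) ≈ 2.303, RHS = ln(2) + ln(5) ≈ 2.303 → holds here (LHS = RHS)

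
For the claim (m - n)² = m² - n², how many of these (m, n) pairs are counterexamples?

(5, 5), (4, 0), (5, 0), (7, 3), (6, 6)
Testing each pair:
(5, 5): LHS = 0, RHS = 0 → satisfies claim
(4, 0): LHS = 16, RHS = 16 → satisfies claim
(5, 0): LHS = 25, RHS = 25 → satisfies claim
(7, 3): LHS = 16, RHS = 40 → counterexample
(6, 6): LHS = 0, RHS = 0 → satisfies claim

That makes 1 counterexample.

Answer: 1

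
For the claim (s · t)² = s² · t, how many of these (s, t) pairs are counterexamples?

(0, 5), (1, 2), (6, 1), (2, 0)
1

Testing each pair:
(0, 5): LHS = 0, RHS = 0 → satisfies claim
(1, 2): LHS = 4, RHS = 2 → counterexample
(6, 1): LHS = 36, RHS = 36 → satisfies claim
(2, 0): LHS = 0, RHS = 0 → satisfies claim

That makes 1 counterexample.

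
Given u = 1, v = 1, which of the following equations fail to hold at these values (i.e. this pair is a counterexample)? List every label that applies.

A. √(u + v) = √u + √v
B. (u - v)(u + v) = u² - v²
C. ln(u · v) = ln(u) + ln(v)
Evaluating each claim at the given values:
A. LHS = √(2) ≈ 1.414, RHS = 2 → fails here (LHS ≠ RHS)
B. LHS = 0, RHS = 0 → holds here (LHS = RHS)
C. LHS = 0, RHS = 0 → holds here (LHS = RHS)

Answer: A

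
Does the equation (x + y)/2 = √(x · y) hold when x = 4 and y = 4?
Holds

Substituting x = 4, y = 4:

LHS = (4 + 4)/2 = 4
RHS = √(4 · 4) = 4

LHS = RHS, so the equation holds at this point.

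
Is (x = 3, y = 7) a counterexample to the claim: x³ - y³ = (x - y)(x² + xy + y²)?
No

Substituting x = 3, y = 7:
LHS = 3³ - 7³ = -316
RHS = (3 - 7)(3² + 3·7 + 7²) = -316

The sides agree, so this pair does not disprove the claim.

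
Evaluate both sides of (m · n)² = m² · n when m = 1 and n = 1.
LHS = (1 · 1)² = 1
RHS = 1² · 1 = 1

LHS = RHS: the two sides agree.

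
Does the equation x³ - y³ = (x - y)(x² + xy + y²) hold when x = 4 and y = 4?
Substituting x = 4, y = 4:

LHS = 4³ - 4³ = 0
RHS = (4 - 4)(4² + 4·4 + 4²) = 0

LHS = RHS, so the equation holds at this point.

Answer: Holds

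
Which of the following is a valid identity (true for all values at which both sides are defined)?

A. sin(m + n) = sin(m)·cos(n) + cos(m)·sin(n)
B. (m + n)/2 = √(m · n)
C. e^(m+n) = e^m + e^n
A: holds — e.g. at (1, 1), both sides equal sin(2) ≈ 0.9093.
B: fails at (0, 1) — LHS = 1/2, RHS = 0.
C: fails at (1, 5) — LHS = e^6 ≈ 403.4, RHS = e + e^5 ≈ 151.1.

Answer: A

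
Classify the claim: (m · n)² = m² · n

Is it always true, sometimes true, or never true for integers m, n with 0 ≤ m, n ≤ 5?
Sometimes true

It holds at (m, n) = (3, 1) (both sides equal 9), but fails at (m, n) = (2, 3) (LHS = 36, RHS = 12).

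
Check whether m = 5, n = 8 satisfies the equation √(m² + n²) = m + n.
Substituting m = 5, n = 8:

LHS = √(5² + 8²) = √(89) ≈ 9.434
RHS = 5 + 8 = 13

LHS ≠ RHS, so the equation does not hold at this point.

Answer: Fails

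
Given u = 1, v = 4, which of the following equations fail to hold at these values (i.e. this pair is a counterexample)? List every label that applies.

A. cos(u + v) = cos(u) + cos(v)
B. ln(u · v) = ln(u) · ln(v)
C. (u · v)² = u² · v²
Evaluating each claim at the given values:
A. LHS = cos(5) ≈ 0.2837, RHS = cos(4) + cos(1) ≈ -0.1133 → fails here (LHS ≠ RHS)
B. LHS = ln(4) ≈ 1.386, RHS = 0 → fails here (LHS ≠ RHS)
C. LHS = 16, RHS = 16 → holds here (LHS = RHS)

Answer: A, B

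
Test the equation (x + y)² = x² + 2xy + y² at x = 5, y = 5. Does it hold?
Substituting x = 5, y = 5:

LHS = (5 + 5)² = 100
RHS = 5² + 2·5·5 + 5² = 100

LHS = RHS, so the equation holds at this point.

Answer: Holds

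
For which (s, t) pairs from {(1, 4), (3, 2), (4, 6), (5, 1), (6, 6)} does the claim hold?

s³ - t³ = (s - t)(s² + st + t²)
All pairs

Testing each pair:
(1, 4): LHS = -63, RHS = -63 → holds
(3, 2): LHS = 19, RHS = 19 → holds
(4, 6): LHS = -152, RHS = -152 → holds
(5, 1): LHS = 124, RHS = 124 → holds
(6, 6): LHS = 0, RHS = 0 → holds

Every pair satisfies the claim.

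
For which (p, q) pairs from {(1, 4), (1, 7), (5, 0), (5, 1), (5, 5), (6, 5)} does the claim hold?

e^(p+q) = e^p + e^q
Testing each pair:
(1, 4): LHS = e^5 ≈ 148.4, RHS = e + e^4 ≈ 57.32 → fails
(1, 7): LHS = e^8 ≈ 2981, RHS = e + e^7 ≈ 1099 → fails
(5, 0): LHS = e^5 ≈ 148.4, RHS = 1 + e^5 ≈ 149.4 → fails
(5, 1): LHS = e^6 ≈ 403.4, RHS = e + e^5 ≈ 151.1 → fails
(5, 5): LHS = e^10 ≈ 22026.5, RHS = 2·e^5 ≈ 296.8 → fails
(6, 5): LHS = e^11 ≈ 59874.1, RHS = e^5 + e^6 ≈ 551.8 → fails

No pair satisfies the claim.

Answer: None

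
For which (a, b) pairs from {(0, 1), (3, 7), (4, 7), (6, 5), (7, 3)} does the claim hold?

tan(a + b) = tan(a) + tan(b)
(0, 1)

Testing each pair:
(0, 1): LHS = tan(1) ≈ 1.557, RHS = tan(1) ≈ 1.557 → holds
(3, 7): LHS = tan(10) ≈ 0.6484, RHS = tan(3) + tan(7) ≈ 0.7289 → fails
(4, 7): LHS = tan(11) ≈ -226, RHS = tan(7) + tan(4) ≈ 2.029 → fails
(6, 5): LHS = tan(11) ≈ -226, RHS = tan(5) + tan(6) ≈ -3.672 → fails
(7, 3): LHS = tan(10) ≈ 0.6484, RHS = tan(3) + tan(7) ≈ 0.7289 → fails

1 of 5 pairs satisfies the claim.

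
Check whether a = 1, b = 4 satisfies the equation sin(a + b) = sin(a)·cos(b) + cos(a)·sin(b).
Substituting a = 1, b = 4:

LHS = sin(1 + 4) = sin(5) ≈ -0.9589
RHS = sin(1)·cos(4) + cos(1)·sin(4) = sin(1)·cos(4) + sin(4)·cos(1) ≈ -0.9589

LHS = RHS, so the equation holds at this point.

Answer: Holds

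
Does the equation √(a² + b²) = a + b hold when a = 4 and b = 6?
Fails

Substituting a = 4, b = 6:

LHS = √(4² + 6²) = 2·√(13) ≈ 7.211
RHS = 4 + 6 = 10

LHS ≠ RHS, so the equation does not hold at this point.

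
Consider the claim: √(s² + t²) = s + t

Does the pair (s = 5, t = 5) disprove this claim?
Yes

Substituting s = 5, t = 5:
LHS = √(5² + 5²) = 5·√(2) ≈ 7.071
RHS = 5 + 5 = 10

Since LHS ≠ RHS, this pair disproves the claim.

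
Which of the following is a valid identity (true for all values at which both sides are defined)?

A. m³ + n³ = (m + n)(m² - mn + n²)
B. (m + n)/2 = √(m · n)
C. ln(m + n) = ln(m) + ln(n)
A: holds — e.g. at (6, 7), both sides equal 559.
B: fails at (3, 5) — LHS = 4, RHS = √(15) ≈ 3.873.
C: fails at (5, 8) — LHS = ln(13) ≈ 2.565, RHS = ln(5) + ln(8) ≈ 3.689.

Answer: A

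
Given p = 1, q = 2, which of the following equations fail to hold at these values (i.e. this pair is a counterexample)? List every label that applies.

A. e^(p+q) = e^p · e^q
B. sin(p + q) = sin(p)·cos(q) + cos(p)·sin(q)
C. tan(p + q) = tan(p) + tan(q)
Evaluating each claim at the given values:
A. LHS = e^3 ≈ 20.09, RHS = e^3 ≈ 20.09 → holds here (LHS = RHS)
B. LHS = sin(3) ≈ 0.1411, RHS = sin(1)·cos(2) + sin(2)·cos(1) ≈ 0.1411 → holds here (LHS = RHS)
C. LHS = tan(3) ≈ -0.1425, RHS = tan(2) + tan(1) ≈ -0.6276 → fails here (LHS ≠ RHS)

Answer: C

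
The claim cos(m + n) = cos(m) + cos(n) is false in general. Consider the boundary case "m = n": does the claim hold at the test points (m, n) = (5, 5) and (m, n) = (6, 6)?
No, fails at both test points

At (5, 5): LHS = cos(10) ≈ -0.8391 ≠ RHS = 2·cos(5) ≈ 0.5673
At (6, 6): LHS = cos(12) ≈ 0.8439 ≠ RHS = 2·cos(6) ≈ 1.92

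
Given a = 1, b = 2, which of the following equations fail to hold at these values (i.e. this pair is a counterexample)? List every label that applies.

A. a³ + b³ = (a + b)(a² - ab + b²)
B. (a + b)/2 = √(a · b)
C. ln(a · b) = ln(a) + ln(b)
Evaluating each claim at the given values:
A. LHS = 9, RHS = 9 → holds here (LHS = RHS)
B. LHS = 3/2, RHS = √(2) ≈ 1.414 → fails here (LHS ≠ RHS)
C. LHS = ln(2) ≈ 0.6931, RHS = ln(2) ≈ 0.6931 → holds here (LHS = RHS)

Answer: B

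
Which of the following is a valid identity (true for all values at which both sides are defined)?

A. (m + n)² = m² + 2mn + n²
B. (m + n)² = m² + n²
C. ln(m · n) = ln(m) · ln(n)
A

A: holds — e.g. at (6, 7), both sides equal 169.
B: fails at (4, 6) — LHS = 100, RHS = 52.
C: fails at (3, 7) — LHS = ln(21) ≈ 3.045, RHS = ln(3)·ln(7) ≈ 2.138.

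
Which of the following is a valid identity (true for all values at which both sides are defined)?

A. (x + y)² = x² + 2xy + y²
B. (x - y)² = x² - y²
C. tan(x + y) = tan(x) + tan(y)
A: holds — e.g. at (3, 3), both sides equal 36.
B: fails at (2, 4) — LHS = 4, RHS = -12.
C: fails at (1, 1) — LHS = tan(2) ≈ -2.185, RHS = 2·tan(1) ≈ 3.115.

Answer: A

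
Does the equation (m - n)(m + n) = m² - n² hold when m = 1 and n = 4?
Substituting m = 1, n = 4:

LHS = (1 - 4)(1 + 4) = -15
RHS = 1² - 4² = -15

LHS = RHS, so the equation holds at this point.

Answer: Holds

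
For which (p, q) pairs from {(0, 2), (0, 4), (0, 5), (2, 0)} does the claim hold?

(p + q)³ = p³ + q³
Testing each pair:
(0, 2): LHS = 8, RHS = 8 → holds
(0, 4): LHS = 64, RHS = 64 → holds
(0, 5): LHS = 125, RHS = 125 → holds
(2, 0): LHS = 8, RHS = 8 → holds

Every pair satisfies the claim.

Answer: All pairs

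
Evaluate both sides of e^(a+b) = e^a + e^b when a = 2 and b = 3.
LHS = e^(2+3) = e^5 ≈ 148.4
RHS = e^2 + e^3 ≈ 27.47

LHS ≠ RHS (they differ by about 120.9), so the equation does not hold here.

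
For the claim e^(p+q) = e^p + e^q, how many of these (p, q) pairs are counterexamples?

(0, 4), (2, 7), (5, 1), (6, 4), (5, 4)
Testing each pair:
(0, 4): LHS = e^4 ≈ 54.6, RHS = 1 + e^4 ≈ 55.6 → counterexample
(2, 7): LHS = e^9 ≈ 8103, RHS = e^2 + e^7 ≈ 1104 → counterexample
(5, 1): LHS = e^6 ≈ 403.4, RHS = e + e^5 ≈ 151.1 → counterexample
(6, 4): LHS = e^10 ≈ 22026.5, RHS = e^4 + e^6 ≈ 458 → counterexample
(5, 4): LHS = e^9 ≈ 8103, RHS = e^4 + e^5 ≈ 203 → counterexample

That makes 5 counterexamples.

Answer: 5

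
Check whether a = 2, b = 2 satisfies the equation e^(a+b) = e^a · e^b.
Holds

Substituting a = 2, b = 2:

LHS = e^(2+2) = e^4 ≈ 54.6
RHS = e^2 · e^2 = e^4 ≈ 54.6

LHS = RHS, so the equation holds at this point.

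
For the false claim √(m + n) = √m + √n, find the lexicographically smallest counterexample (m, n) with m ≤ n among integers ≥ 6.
Substituting (6, 6) into the claim:
LHS = √(6 + 6) = 2·√(3) ≈ 3.464
RHS = √6 + √6 = 2·√(6) ≈ 4.899

Since LHS ≠ RHS, this pair disproves the claim, and no lexicographically smaller pair (m ≤ n, integers ≥ 6) does.

For instance (10, 11) is also a counterexample (LHS = √(21) ≈ 4.583, RHS = √(10) + √(11) ≈ 6.479), but it's lexicographically larger.

Answer: (m, n) = (6, 6)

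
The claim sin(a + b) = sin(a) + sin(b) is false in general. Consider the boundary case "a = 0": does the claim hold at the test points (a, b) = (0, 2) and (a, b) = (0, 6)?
At (0, 2): LHS = sin(2) ≈ 0.9093, RHS = sin(2) ≈ 0.9093 → equal
At (0, 6): LHS = sin(6) ≈ -0.2794, RHS = sin(6) ≈ -0.2794 → equal

So the claim does hold at both of these boundary points, even though it is not an identity.

Answer: Yes, holds at both test points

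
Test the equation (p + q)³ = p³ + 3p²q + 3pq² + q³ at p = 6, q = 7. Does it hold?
Substituting p = 6, q = 7:

LHS = (6 + 7)³ = 2197
RHS = 6³ + 3·6²·7 + 3·6·7² + 7³ = 2197

LHS = RHS, so the equation holds at this point.

Answer: Holds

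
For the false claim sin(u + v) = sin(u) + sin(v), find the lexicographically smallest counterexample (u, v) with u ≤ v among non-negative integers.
(u, v) = (1, 1)

Substituting (1, 1) into the claim:
LHS = sin(1 + 1) = sin(2) ≈ 0.9093
RHS = sin(1) + sin(1) = 2·sin(1) ≈ 1.683

Since LHS ≠ RHS, this pair disproves the claim, and no lexicographically smaller pair (u ≤ v, non-negative integers) does.

For instance (2, 6) is also a counterexample (LHS = sin(8) ≈ 0.9894, RHS = sin(6) + sin(2) ≈ 0.6299), but it's lexicographically larger.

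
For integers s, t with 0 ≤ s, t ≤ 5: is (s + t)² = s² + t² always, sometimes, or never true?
Sometimes true

It holds at (s, t) = (5, 0) (both sides equal 25), but fails at (s, t) = (4, 2) (LHS = 36, RHS = 20).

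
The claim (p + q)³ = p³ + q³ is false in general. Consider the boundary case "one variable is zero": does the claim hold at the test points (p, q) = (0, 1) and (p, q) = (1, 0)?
Yes, holds at both test points

At (0, 1): LHS = 1, RHS = 1 → equal
At (1, 0): LHS = 1, RHS = 1 → equal

So the claim does hold at both of these boundary points, even though it is not an identity.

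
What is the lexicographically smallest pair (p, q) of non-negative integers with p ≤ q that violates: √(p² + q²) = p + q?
At (0, 5): both sides equal 5, so it holds there.

Substituting (1, 1) into the claim:
LHS = √(1² + 1²) = √(2) ≈ 1.414
RHS = 1 + 1 = 2

Since LHS ≠ RHS, this pair disproves the claim, and no lexicographically smaller pair (p ≤ q, non-negative integers) does.

For instance (5, 7) is also a counterexample (LHS = √(74) ≈ 8.602, RHS = 12), but it's lexicographically larger.

Answer: (p, q) = (1, 1)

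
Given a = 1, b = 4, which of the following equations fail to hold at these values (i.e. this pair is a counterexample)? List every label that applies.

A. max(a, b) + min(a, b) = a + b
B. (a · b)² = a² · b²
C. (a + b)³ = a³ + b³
C

Evaluating each claim at the given values:
A. LHS = 5, RHS = 5 → holds here (LHS = RHS)
B. LHS = 16, RHS = 16 → holds here (LHS = RHS)
C. LHS = 125, RHS = 65 → fails here (LHS ≠ RHS)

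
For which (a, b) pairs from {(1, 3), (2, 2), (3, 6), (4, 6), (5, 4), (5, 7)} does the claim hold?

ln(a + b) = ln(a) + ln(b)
Testing each pair:
(1, 3): LHS = ln(4) ≈ 1.386, RHS = ln(3) ≈ 1.099 → fails
(2, 2): LHS = ln(4) ≈ 1.386, RHS = 2·ln(2) ≈ 1.386 → holds
(3, 6): LHS = ln(9) ≈ 2.197, RHS = ln(3) + ln(6) ≈ 2.89 → fails
(4, 6): LHS = ln(10) ≈ 2.303, RHS = ln(4) + ln(6) ≈ 3.178 → fails
(5, 4): LHS = ln(9) ≈ 2.197, RHS = ln(4) + ln(5) ≈ 2.996 → fails
(5, 7): LHS = ln(12) ≈ 2.485, RHS = ln(5) + ln(7) ≈ 3.555 → fails

1 of 6 pairs satisfies the claim.

Answer: (2, 2)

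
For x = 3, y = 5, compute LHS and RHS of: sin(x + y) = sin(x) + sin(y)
LHS = sin(3 + 5) = sin(8) ≈ 0.9894
RHS = sin(3) + sin(5) ≈ -0.8178

LHS ≠ RHS (they differ by about 1.807), so the equation does not hold here.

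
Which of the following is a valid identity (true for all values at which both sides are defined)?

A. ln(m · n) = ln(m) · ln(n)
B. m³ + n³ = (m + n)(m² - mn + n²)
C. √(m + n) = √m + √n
A: fails at (3, 5) — LHS = ln(15) ≈ 2.708, RHS = ln(3)·ln(5) ≈ 1.768.
B: holds — e.g. at (4, 5), both sides equal 189.
C: fails at (4, 6) — LHS = √(10) ≈ 3.162, RHS = 2 + √(6) ≈ 4.449.

Answer: B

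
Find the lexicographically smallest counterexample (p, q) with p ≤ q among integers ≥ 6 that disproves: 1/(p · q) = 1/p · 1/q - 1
(p, q) = (6, 6)

Substituting (6, 6) into the claim:
LHS = 1/(6 · 6) = 1/36
RHS = 1/6 · 1/6 - 1 = -35/36

Since LHS ≠ RHS, this pair disproves the claim, and no lexicographically smaller pair (p ≤ q, integers ≥ 6) does.

For instance (6, 7) is also a counterexample (LHS = 1/42, RHS = -41/42), but it's lexicographically larger.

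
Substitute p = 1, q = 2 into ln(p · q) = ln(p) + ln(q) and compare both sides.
LHS = ln(1 · 2) = ln(2) ≈ 0.6931
RHS = ln(1) + ln(2) = ln(2) ≈ 0.6931

LHS = RHS: the two sides agree.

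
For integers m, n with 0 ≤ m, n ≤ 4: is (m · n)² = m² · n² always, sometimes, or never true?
The identity holds for every pair in the range. For instance at (m, n) = (2, 2): both sides equal 16.

Answer: Always true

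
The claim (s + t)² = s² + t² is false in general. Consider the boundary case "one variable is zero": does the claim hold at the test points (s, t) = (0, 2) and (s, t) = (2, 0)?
At (0, 2): LHS = 4, RHS = 4 → equal
At (2, 0): LHS = 4, RHS = 4 → equal

So the claim does hold at both of these boundary points, even though it is not an identity.

Answer: Yes, holds at both test points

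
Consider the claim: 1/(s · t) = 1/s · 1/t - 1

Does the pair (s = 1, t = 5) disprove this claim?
Yes

Substituting s = 1, t = 5:
LHS = 1/(1 · 5) = 1/5
RHS = 1/1 · 1/5 - 1 = -4/5

Since LHS ≠ RHS, this pair disproves the claim.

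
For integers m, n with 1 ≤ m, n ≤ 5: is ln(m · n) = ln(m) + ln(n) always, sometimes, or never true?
Always true

The identity holds for every pair in the range. For instance at (m, n) = (3, 5): both sides equal ln(15) ≈ 2.708.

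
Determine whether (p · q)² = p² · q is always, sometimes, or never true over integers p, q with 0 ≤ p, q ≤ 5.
Sometimes true

It holds at (p, q) = (5, 0) (both sides equal 0), but fails at (p, q) = (3, 4) (LHS = 144, RHS = 36).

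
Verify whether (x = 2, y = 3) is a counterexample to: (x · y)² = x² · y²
Substituting x = 2, y = 3:
LHS = (2 · 3)² = 36
RHS = 2² · 3² = 36

The sides agree, so this pair does not disprove the claim.

Answer: No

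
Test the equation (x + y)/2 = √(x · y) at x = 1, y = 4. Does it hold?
Fails

Substituting x = 1, y = 4:

LHS = (1 + 4)/2 = 5/2
RHS = √(1 · 4) = 2

LHS ≠ RHS, so the equation does not hold at this point.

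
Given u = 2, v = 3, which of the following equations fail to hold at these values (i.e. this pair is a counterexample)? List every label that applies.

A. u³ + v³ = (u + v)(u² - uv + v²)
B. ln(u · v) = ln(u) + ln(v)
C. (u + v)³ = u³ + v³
Evaluating each claim at the given values:
A. LHS = 35, RHS = 35 → holds here (LHS = RHS)
B. LHS = ln(6) ≈ 1.792, RHS = ln(2) + ln(3) ≈ 1.792 → holds here (LHS = RHS)
C. LHS = 125, RHS = 35 → fails here (LHS ≠ RHS)

Answer: C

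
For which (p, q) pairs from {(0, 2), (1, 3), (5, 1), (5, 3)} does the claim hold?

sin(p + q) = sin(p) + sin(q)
Testing each pair:
(0, 2): LHS = sin(2) ≈ 0.9093, RHS = sin(2) ≈ 0.9093 → holds
(1, 3): LHS = sin(4) ≈ -0.7568, RHS = sin(3) + sin(1) ≈ 0.9826 → fails
(5, 1): LHS = sin(6) ≈ -0.2794, RHS = sin(5) + sin(1) ≈ -0.1175 → fails
(5, 3): LHS = sin(8) ≈ 0.9894, RHS = sin(5) + sin(3) ≈ -0.8178 → fails

1 of 4 pairs satisfies the claim.

Answer: (0, 2)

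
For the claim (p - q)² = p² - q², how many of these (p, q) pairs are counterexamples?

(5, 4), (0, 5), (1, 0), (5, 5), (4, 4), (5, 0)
2

Testing each pair:
(5, 4): LHS = 1, RHS = 9 → counterexample
(0, 5): LHS = 25, RHS = -25 → counterexample
(1, 0): LHS = 1, RHS = 1 → satisfies claim
(5, 5): LHS = 0, RHS = 0 → satisfies claim
(4, 4): LHS = 0, RHS = 0 → satisfies claim
(5, 0): LHS = 25, RHS = 25 → satisfies claim

That makes 2 counterexamples.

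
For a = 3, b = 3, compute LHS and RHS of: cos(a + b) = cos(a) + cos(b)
LHS = cos(3 + 3) = cos(6) ≈ 0.9602
RHS = cos(3) + cos(3) = 2·cos(3) ≈ -1.98

LHS ≠ RHS (they differ by about 2.94), so the equation does not hold here.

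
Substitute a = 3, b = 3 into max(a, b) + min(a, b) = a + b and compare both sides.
LHS = max(3, 3) + min(3, 3) = 6
RHS = 3 + 3 = 6

LHS = RHS: the two sides agree.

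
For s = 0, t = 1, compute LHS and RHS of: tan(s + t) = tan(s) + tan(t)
LHS = tan(0 + 1) = tan(1) ≈ 1.557
RHS = tan(0) + tan(1) = tan(1) ≈ 1.557

LHS = RHS: the two sides agree.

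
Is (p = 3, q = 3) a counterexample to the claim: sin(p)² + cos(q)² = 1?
No

Substituting p = 3, q = 3:
LHS = sin(3)² + cos(3)² = 1
RHS = 1

The sides agree, so this pair does not disprove the claim.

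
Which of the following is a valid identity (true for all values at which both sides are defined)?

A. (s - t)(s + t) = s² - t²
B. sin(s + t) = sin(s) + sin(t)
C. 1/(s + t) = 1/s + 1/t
A: holds — e.g. at (1, 5), both sides equal -24.
B: fails at (5, 5) — LHS = sin(10) ≈ -0.544, RHS = 2·sin(5) ≈ -1.918.
C: fails at (4, 4) — LHS = 1/8, RHS = 1/2.

Answer: A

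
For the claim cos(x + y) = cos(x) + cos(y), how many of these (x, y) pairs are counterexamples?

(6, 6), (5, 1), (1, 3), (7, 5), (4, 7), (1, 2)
6

Testing each pair:
(6, 6): LHS = cos(12) ≈ 0.8439, RHS = 2·cos(6) ≈ 1.92 → counterexample
(5, 1): LHS = cos(6) ≈ 0.9602, RHS = cos(5) + cos(1) ≈ 0.824 → counterexample
(1, 3): LHS = cos(4) ≈ -0.6536, RHS = cos(3) + cos(1) ≈ -0.4497 → counterexample
(7, 5): LHS = cos(12) ≈ 0.8439, RHS = cos(5) + cos(7) ≈ 1.038 → counterexample
(4, 7): LHS = cos(11) ≈ 0.004426, RHS = cos(4) + cos(7) ≈ 0.1003 → counterexample
(1, 2): LHS = cos(3) ≈ -0.99, RHS = cos(2) + cos(1) ≈ 0.1242 → counterexample

That makes 6 counterexamples.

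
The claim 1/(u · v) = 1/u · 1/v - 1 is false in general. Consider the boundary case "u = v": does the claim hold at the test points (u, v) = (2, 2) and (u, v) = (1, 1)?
At (2, 2): LHS = 1/4 ≠ RHS = -3/4
At (1, 1): LHS = 1 ≠ RHS = 0

Answer: No, fails at both test points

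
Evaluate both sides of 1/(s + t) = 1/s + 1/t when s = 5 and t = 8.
LHS = 1/(5 + 8) = 1/13
RHS = 1/5 + 1/8 = 13/40

LHS ≠ RHS, so the equation does not hold here.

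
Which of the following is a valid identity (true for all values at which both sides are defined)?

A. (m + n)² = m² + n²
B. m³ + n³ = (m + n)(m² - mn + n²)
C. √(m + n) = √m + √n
B

A: fails at (5, 5) — LHS = 100, RHS = 50.
B: holds — e.g. at (3, 5), both sides equal 152.
C: fails at (2, 5) — LHS = √(7) ≈ 2.646, RHS = √(2) + √(5) ≈ 3.65.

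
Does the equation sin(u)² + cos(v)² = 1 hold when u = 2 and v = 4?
Fails

Substituting u = 2, v = 4:

LHS = sin(2)² + cos(4)² ≈ 1.254
RHS = 1

LHS ≠ RHS, so the equation does not hold at this point.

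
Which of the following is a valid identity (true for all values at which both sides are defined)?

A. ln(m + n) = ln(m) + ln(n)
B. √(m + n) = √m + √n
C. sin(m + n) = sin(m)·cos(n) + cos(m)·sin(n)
A: fails at (2, 3) — LHS = ln(5) ≈ 1.609, RHS = ln(2) + ln(3) ≈ 1.792.
B: fails at (4, 4) — LHS = 2·√(2) ≈ 2.828, RHS = 4.
C: holds — e.g. at (5, 8), both sides equal sin(13) ≈ 0.4202.

Answer: C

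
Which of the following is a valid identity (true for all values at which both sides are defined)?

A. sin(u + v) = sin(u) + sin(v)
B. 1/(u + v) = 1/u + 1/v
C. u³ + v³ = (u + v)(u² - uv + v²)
A: fails at (3, 7) — LHS = sin(10) ≈ -0.544, RHS = sin(3) + sin(7) ≈ 0.7981.
B: fails at (2, 4) — LHS = 1/6, RHS = 3/4.
C: holds — e.g. at (4, 5), both sides equal 189.

Answer: C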